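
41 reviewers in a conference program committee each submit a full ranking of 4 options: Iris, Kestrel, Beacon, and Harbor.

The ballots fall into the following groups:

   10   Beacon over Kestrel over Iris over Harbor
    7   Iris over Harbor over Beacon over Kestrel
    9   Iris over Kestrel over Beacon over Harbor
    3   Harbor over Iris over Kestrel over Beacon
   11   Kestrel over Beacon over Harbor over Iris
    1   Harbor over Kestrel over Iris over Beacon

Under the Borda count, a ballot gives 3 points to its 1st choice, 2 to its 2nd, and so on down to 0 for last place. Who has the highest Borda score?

Kestrel

Borda scores:
  Iris: 10·1 + 7·3 + 9·3 + 3·2 + 11·0 + 1 = 65
  Kestrel: 10·2 + 7·0 + 9·2 + 3·1 + 11·3 + 2 = 76
  Beacon: 10·3 + 7·1 + 9·1 + 3·0 + 11·2 + 0 = 68
  Harbor: 10·0 + 7·2 + 9·0 + 3·3 + 11·1 + 3 = 37
Kestrel has the highest total.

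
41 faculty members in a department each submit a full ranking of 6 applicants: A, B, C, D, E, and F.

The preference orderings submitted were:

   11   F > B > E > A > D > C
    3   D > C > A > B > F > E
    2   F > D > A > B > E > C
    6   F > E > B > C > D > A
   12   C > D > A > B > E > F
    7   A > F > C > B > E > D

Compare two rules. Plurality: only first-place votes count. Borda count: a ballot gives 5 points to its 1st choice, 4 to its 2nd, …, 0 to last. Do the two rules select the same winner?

Yes

Plurality first-place counts: A 7, B 0, C 12, D 3, E 0, F 19 → F.
Borda totals: A 108, B 110, C 105, D 88, E 78, F 126 → F.
The two rules agree on F.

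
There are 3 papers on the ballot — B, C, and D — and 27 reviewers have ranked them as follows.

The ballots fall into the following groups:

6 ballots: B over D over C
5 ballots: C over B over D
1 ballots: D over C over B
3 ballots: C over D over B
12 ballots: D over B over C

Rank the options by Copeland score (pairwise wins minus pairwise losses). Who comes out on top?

Pairwise results:
  B vs C: B wins 18–9.
  B vs D: D wins 16–11.
  C vs D: D wins 19–8.
Copeland scores (wins − losses):
  B: 1 − 1 = 0
  C: 0 − 2 = -2
  D: 2 − 0 = 2
D has the best Copeland score.

D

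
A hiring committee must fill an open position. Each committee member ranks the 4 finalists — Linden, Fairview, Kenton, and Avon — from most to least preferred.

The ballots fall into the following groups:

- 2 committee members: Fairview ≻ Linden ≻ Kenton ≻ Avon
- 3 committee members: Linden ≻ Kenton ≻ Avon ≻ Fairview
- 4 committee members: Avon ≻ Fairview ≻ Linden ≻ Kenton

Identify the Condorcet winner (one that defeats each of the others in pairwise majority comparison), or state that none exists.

No Condorcet winner

Head-to-head results (9 voters total):
Linden vs Fairview: Fairview wins 6–3.
Linden vs Kenton: Linden wins 9–0.
Linden vs Avon: Linden wins 5–4.
Fairview vs Kenton: Fairview wins 6–3.
Fairview vs Avon: Avon wins 7–2.
Kenton vs Avon: Kenton wins 5–4.
No candidate beats all others: Linden beats Avon beats Fairview beats Linden, a majority cycle.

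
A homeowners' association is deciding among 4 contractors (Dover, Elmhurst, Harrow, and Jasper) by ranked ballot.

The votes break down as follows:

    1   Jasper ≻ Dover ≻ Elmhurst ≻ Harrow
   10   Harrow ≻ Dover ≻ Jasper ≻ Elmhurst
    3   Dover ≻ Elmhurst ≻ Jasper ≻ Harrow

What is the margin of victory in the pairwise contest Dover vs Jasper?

12

Ballots ranking Dover above Jasper: 10+3 = 13.
Ballots ranking Jasper above Dover: 1.
Dover wins 13–1, a margin of 12.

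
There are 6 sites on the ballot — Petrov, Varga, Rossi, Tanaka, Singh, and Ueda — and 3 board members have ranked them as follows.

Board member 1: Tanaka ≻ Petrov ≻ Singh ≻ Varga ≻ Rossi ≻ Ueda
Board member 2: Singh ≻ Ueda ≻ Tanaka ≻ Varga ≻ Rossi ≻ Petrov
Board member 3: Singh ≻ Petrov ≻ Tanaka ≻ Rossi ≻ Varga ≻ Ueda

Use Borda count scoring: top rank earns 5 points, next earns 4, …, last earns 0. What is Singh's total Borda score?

13

Borda scores:
  Petrov: 4 + 0 + 4 = 8
  Varga: 2 + 2 + 1 = 5
  Rossi: 1 + 1 + 2 = 4
  Tanaka: 5 + 3 + 3 = 11
  Singh: 3 + 5 + 5 = 13
  Ueda: 0 + 4 + 0 = 4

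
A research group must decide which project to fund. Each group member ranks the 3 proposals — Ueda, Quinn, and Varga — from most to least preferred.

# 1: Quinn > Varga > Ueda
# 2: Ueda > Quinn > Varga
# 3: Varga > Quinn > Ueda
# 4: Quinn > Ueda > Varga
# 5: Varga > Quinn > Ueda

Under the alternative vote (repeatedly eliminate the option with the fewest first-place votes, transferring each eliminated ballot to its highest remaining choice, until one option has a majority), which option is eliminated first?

Ueda

Round 1: Quinn 2, Varga 2, Ueda 1. Ueda has the fewest and is eliminated.
Round 2: Quinn 3, Varga 2. Quinn has a majority.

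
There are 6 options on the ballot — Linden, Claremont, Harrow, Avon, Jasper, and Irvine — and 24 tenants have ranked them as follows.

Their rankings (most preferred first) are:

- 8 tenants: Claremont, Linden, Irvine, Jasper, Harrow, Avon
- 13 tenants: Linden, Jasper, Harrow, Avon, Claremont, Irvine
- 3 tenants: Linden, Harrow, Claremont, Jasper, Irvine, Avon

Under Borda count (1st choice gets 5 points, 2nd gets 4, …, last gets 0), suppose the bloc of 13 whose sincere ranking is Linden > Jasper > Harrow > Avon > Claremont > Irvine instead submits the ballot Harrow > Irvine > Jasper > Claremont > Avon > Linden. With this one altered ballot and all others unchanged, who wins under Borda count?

Borda totals with the altered ballot: Linden 47, Claremont 75, Harrow 85, Avon 13, Jasper 61, Irvine 79.
The switch changes the winner from Linden to Harrow.

Harrow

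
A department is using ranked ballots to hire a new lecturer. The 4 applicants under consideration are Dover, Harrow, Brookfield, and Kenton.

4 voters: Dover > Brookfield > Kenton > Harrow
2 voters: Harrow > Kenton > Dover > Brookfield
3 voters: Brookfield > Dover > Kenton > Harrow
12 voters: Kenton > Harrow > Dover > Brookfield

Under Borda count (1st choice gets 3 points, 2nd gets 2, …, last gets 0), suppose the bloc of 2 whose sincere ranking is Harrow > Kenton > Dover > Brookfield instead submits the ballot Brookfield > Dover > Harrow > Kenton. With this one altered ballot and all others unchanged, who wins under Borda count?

Kenton

Borda totals with the altered ballot: Dover 34, Harrow 26, Brookfield 23, Kenton 43.
The winner is unchanged: still Kenton.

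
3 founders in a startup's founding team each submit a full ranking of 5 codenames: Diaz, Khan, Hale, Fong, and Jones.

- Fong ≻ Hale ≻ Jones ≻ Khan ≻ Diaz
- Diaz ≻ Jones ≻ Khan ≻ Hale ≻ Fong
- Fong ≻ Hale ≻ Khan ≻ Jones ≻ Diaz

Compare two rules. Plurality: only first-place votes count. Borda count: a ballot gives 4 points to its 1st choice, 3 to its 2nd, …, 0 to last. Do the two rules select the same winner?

Yes

Plurality first-place counts: Diaz 1, Khan 0, Hale 0, Fong 2, Jones 0 → Fong.
Borda totals: Diaz 4, Khan 5, Hale 7, Fong 8, Jones 6 → Fong.
The two rules agree on Fong.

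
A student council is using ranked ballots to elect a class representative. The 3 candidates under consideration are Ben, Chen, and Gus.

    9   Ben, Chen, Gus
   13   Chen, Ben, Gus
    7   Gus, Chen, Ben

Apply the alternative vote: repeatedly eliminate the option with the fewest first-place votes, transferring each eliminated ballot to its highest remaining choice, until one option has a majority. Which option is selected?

Chen

Round 1: Chen 13, Ben 9, Gus 7. Gus has the fewest and is eliminated.
Round 2: Chen 20, Ben 9. Chen has a majority.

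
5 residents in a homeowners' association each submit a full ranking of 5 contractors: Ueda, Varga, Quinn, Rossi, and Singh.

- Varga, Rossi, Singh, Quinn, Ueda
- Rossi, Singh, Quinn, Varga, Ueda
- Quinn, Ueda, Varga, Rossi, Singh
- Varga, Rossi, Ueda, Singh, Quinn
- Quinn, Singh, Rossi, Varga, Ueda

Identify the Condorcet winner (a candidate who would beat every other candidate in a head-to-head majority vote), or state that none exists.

None — there is no Condorcet winner

Head-to-head results (5 voters total):
Ueda vs Varga: Varga wins 4–1.
Ueda vs Quinn: Quinn wins 4–1.
Ueda vs Rossi: Rossi wins 4–1.
Ueda vs Singh: Singh wins 3–2.
Varga vs Quinn: Quinn wins 3–2.
Varga vs Rossi: Varga wins 3–2.
Varga vs Singh: Varga wins 3–2.
Quinn vs Rossi: Rossi wins 3–2.
Quinn vs Singh: Singh wins 3–2.
Rossi vs Singh: Rossi wins 4–1.
No candidate beats all others: Varga beats Rossi beats Quinn beats Varga, a majority cycle.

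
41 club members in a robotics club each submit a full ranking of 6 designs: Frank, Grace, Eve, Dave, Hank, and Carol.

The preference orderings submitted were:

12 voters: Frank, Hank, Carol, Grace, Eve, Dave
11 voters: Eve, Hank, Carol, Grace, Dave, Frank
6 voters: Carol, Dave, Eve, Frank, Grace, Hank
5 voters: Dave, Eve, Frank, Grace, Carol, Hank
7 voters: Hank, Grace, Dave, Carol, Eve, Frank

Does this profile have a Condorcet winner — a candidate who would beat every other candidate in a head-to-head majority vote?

No

Head-to-head results (41 voters total):
Frank vs Grace: Frank wins 23–18.
Frank vs Eve: Eve wins 29–12.
Frank vs Dave: Dave wins 29–12.
Frank vs Hank: Frank wins 23–18.
Frank vs Carol: Carol wins 24–17.
Grace vs Eve: Eve wins 22–19.
Grace vs Dave: Grace wins 30–11.
Grace vs Hank: Hank wins 30–11.
Grace vs Carol: Carol wins 29–12.
Eve vs Dave: Eve wins 23–18.
Eve vs Hank: Eve wins 22–19.
Eve vs Carol: Carol wins 25–16.
Dave vs Hank: Hank wins 30–11.
Dave vs Carol: Carol wins 29–12.
Hank vs Carol: Hank wins 30–11.
No candidate beats all others: Frank beats Grace beats Dave beats Frank, a majority cycle.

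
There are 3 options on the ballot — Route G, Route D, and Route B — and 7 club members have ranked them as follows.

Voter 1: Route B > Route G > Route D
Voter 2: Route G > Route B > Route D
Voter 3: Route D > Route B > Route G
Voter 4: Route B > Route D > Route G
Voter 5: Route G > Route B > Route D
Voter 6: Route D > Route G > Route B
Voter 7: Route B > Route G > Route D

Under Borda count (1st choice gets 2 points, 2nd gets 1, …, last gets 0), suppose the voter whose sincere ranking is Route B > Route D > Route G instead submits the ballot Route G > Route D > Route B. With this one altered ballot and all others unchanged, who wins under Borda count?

Borda totals with the altered ballot: Route G 9, Route D 5, Route B 7.
The switch changes the winner from Route B to Route G.

Route G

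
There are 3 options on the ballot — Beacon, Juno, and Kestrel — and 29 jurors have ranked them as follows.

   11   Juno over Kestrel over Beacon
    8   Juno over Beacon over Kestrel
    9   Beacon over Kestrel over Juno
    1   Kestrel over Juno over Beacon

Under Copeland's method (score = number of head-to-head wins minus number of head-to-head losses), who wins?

Pairwise results:
  Beacon vs Juno: Juno wins 20–9.
  Beacon vs Kestrel: Beacon wins 17–12.
  Juno vs Kestrel: Juno wins 19–10.
Copeland scores (wins − losses):
  Beacon: 1 − 1 = 0
  Juno: 2 − 0 = 2
  Kestrel: 0 − 2 = -2
Juno has the best Copeland score.

Juno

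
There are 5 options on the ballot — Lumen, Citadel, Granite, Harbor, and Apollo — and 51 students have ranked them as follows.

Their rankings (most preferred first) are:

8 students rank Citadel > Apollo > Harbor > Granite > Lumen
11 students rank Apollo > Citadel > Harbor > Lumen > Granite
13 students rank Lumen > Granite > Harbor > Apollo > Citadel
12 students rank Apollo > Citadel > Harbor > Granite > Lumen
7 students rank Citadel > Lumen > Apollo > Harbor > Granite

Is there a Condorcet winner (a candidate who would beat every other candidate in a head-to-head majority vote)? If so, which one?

Head-to-head results (51 voters total):
Lumen vs Citadel: Citadel wins 38–13.
Lumen vs Granite: Lumen wins 31–20.
Lumen vs Harbor: Harbor wins 31–20.
Lumen vs Apollo: Apollo wins 31–20.
Citadel vs Granite: Citadel wins 38–13.
Citadel vs Harbor: Citadel wins 38–13.
Citadel vs Apollo: Apollo wins 36–15.
Granite vs Harbor: Harbor wins 38–13.
Granite vs Apollo: Apollo wins 38–13.
Harbor vs Apollo: Apollo wins 38–13.
Apollo beats each rival — Lumen (31–20), Citadel (36–15), Granite (38–13), Harbor (38–13) — so Apollo is the Condorcet winner.

Apollo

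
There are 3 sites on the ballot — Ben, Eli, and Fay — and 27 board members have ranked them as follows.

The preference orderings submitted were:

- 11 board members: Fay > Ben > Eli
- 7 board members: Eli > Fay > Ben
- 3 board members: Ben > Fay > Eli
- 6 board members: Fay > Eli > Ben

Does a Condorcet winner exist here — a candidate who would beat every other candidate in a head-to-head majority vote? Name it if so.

Fay

Head-to-head results (27 voters total):
Ben vs Eli: Ben wins 14–13.
Ben vs Fay: Fay wins 24–3.
Eli vs Fay: Fay wins 20–7.
Fay beats each rival — Ben (24–3), Eli (20–7) — so Fay is the Condorcet winner.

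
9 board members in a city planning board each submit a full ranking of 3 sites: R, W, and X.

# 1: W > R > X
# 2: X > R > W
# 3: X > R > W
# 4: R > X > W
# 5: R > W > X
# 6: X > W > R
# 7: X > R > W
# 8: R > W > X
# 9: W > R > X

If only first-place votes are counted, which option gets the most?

X

First-place vote totals:
  R: 3
  W: 2
  X: 4
X has the most first-place votes.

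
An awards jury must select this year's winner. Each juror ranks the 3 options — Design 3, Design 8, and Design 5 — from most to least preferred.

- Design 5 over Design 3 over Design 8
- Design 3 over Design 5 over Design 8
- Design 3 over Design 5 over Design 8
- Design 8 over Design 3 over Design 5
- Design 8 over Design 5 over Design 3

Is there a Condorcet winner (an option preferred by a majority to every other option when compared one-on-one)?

Head-to-head results (5 voters total):
Design 3 vs Design 8: Design 3 wins 3–2.
Design 3 vs Design 5: Design 3 wins 3–2.
Design 8 vs Design 5: Design 5 wins 3–2.
Design 3 beats each rival — Design 8 (3–2), Design 5 (3–2) — so Design 3 is the Condorcet winner.

Yes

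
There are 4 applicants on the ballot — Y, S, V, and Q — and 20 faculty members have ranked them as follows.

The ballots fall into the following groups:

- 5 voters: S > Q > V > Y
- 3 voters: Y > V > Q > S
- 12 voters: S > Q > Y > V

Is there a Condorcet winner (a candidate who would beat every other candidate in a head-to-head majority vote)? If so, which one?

Head-to-head results (20 voters total):
Y vs S: S wins 17–3.
Y vs V: Y wins 15–5.
Y vs Q: Q wins 17–3.
S vs V: S wins 17–3.
S vs Q: S wins 17–3.
V vs Q: Q wins 17–3.
S beats each rival — Y (17–3), V (17–3), Q (17–3) — so S is the Condorcet winner.

S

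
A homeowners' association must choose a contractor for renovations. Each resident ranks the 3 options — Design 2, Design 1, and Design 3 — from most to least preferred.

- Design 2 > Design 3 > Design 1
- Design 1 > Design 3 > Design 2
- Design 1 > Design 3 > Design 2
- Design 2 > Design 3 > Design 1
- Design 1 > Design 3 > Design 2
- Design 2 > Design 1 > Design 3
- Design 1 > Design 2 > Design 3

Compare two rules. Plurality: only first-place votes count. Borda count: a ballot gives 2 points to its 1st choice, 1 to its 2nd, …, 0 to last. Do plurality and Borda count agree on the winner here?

Yes

Plurality first-place counts: Design 2 3, Design 1 4, Design 3 0 → Design 1.
Borda totals: Design 2 7, Design 1 9, Design 3 5 → Design 1.
The two rules agree on Design 1.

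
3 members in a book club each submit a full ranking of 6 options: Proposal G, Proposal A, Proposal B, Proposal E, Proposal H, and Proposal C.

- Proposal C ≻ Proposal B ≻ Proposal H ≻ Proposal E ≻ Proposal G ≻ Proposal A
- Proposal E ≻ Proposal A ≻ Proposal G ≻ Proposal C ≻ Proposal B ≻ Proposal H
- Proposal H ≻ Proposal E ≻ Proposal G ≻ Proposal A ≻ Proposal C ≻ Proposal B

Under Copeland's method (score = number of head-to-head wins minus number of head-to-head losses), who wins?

Proposal E

Pairwise results:
  Proposal G vs Proposal A: Proposal G wins 2–1.
  Proposal G vs Proposal B: Proposal G wins 2–1.
  Proposal G vs Proposal E: Proposal E wins 3–0.
  Proposal G vs Proposal H: Proposal H wins 2–1.
  Proposal G vs Proposal C: Proposal G wins 2–1.
  Proposal A vs Proposal B: Proposal A wins 2–1.
  Proposal A vs Proposal E: Proposal E wins 3–0.
  Proposal A vs Proposal H: Proposal H wins 2–1.
  Proposal A vs Proposal C: Proposal A wins 2–1.
  Proposal B vs Proposal E: Proposal E wins 2–1.
  Proposal B vs Proposal H: Proposal B wins 2–1.
  Proposal B vs Proposal C: Proposal C wins 3–0.
  Proposal E vs Proposal H: Proposal H wins 2–1.
  Proposal E vs Proposal C: Proposal E wins 2–1.
  Proposal H vs Proposal C: Proposal C wins 2–1.
Copeland scores (wins − losses):
  Proposal G: 3 − 2 = 1
  Proposal A: 2 − 3 = -1
  Proposal B: 1 − 4 = -3
  Proposal E: 4 − 1 = 3
  Proposal H: 3 − 2 = 1
  Proposal C: 2 − 3 = -1
Proposal E has the best Copeland score.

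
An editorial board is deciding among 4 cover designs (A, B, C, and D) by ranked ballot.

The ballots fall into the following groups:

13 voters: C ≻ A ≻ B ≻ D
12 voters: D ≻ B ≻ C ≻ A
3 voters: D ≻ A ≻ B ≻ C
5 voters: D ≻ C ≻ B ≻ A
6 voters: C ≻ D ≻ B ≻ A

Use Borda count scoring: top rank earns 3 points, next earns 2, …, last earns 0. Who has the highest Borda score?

Borda scores:
  A: 13·2 + 12·0 + 3·2 + 5·0 + 6·0 = 32
  B: 13·1 + 12·2 + 3·1 + 5·1 + 6·1 = 51
  C: 13·3 + 12·1 + 3·0 + 5·2 + 6·3 = 79
  D: 13·0 + 12·3 + 3·3 + 5·3 + 6·2 = 72
C has the highest total.

C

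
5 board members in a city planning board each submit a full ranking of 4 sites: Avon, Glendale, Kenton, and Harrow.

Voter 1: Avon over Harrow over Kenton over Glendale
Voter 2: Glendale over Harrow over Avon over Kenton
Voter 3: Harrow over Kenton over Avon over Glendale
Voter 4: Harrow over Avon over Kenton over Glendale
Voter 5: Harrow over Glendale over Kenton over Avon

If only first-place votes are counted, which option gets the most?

Harrow

First-place vote totals:
  Avon: 1
  Glendale: 1
  Kenton: 0
  Harrow: 3
Harrow has the most first-place votes.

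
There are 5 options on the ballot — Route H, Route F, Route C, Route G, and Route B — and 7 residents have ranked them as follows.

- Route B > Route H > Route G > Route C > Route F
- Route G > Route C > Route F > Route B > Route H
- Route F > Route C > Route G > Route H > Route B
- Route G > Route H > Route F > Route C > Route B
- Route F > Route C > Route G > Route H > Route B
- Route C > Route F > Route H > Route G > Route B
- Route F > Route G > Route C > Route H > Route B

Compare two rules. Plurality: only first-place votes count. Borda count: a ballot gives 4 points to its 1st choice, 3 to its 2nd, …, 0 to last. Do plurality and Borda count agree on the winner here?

Plurality first-place counts: Route H 0, Route F 3, Route C 1, Route G 2, Route B 1 → Route F.
Borda totals: Route H 11, Route F 19, Route C 17, Route G 18, Route B 5 → Route F.
The two rules agree on Route F.

Yes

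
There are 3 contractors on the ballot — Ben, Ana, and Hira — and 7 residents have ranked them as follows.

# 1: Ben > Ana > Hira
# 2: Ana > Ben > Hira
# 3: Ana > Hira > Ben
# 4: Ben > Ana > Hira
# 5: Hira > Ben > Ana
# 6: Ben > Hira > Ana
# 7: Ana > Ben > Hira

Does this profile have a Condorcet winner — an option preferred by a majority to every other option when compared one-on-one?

Head-to-head results (7 voters total):
Ben vs Ana: Ben wins 4–3.
Ben vs Hira: Ben wins 5–2.
Ana vs Hira: Ana wins 5–2.
Ben beats each rival — Ana (4–3), Hira (5–2) — so Ben is the Condorcet winner.

Yes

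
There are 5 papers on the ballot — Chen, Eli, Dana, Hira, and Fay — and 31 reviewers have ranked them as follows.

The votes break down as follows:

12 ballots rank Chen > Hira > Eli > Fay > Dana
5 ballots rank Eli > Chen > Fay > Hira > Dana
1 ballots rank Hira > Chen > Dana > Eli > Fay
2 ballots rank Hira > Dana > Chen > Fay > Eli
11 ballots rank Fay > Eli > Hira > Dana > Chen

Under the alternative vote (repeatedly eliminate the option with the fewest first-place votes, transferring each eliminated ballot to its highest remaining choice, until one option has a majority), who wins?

Chen

Round 1: Chen 12, Fay 11, Eli 5, Hira 3, Dana 0. Dana has the fewest and is eliminated.
Round 2: Chen 12, Fay 11, Eli 5, Hira 3. Hira has the fewest and is eliminated.
Round 3: Chen 15, Fay 11, Eli 5. Eli has the fewest and is eliminated.
Round 4: Chen 20, Fay 11. Chen has a majority.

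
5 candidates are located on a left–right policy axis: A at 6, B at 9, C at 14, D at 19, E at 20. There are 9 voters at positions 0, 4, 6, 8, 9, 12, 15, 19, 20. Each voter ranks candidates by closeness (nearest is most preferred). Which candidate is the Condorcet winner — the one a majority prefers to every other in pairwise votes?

B

With single-peaked preferences on a line, the Condorcet winner is the candidate closest to the median voter.
The median voter (position 9) is closest to B at 9.
Check: B vs E — voters closer to B: 6 of 9.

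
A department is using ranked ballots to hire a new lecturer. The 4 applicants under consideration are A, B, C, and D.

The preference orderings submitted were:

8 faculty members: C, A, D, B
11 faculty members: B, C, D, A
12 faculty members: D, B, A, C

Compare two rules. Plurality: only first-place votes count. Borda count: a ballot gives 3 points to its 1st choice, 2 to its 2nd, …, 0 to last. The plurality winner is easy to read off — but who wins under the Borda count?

B

Plurality first-place counts: A 0, B 11, C 8, D 12 → D.
Borda totals: A 28, B 57, C 46, D 55 → B.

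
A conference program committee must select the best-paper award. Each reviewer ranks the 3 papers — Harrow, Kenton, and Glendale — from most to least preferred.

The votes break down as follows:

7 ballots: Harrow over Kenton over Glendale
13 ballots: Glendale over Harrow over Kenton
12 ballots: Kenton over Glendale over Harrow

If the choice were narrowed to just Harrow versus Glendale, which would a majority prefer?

Glendale

Ballots ranking Harrow above Glendale: 7.
Ballots ranking Glendale above Harrow: 13+12 = 25.
Glendale wins the head-to-head, 25–7.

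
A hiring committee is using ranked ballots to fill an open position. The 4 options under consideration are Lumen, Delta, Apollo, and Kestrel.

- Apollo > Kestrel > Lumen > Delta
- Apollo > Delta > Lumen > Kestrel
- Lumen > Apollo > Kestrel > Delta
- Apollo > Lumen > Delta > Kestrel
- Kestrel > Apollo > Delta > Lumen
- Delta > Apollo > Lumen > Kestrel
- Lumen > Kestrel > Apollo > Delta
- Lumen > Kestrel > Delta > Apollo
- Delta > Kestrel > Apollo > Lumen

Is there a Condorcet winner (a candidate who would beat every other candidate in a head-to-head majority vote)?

Yes

Head-to-head results (9 voters total):
Lumen vs Delta: Lumen wins 5–4.
Lumen vs Apollo: Apollo wins 6–3.
Lumen vs Kestrel: Lumen wins 6–3.
Delta vs Apollo: Apollo wins 6–3.
Delta vs Kestrel: Kestrel wins 5–4.
Apollo vs Kestrel: Apollo wins 5–4.
Apollo beats each rival — Lumen (6–3), Delta (6–3), Kestrel (5–4) — so Apollo is the Condorcet winner.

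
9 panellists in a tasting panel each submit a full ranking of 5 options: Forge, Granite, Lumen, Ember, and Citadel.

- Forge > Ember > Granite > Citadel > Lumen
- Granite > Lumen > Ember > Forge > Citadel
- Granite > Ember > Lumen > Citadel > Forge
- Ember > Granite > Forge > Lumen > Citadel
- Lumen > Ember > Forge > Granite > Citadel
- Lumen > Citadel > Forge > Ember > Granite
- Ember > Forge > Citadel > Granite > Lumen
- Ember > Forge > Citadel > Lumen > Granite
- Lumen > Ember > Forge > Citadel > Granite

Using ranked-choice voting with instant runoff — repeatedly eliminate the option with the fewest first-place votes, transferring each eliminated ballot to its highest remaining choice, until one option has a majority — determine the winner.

Ember

Round 1: Lumen 3, Ember 3, Granite 2, Forge 1, Citadel 0. Citadel has the fewest and is eliminated.
Round 2: Lumen 3, Ember 3, Granite 2, Forge 1. Forge has the fewest and is eliminated.
Round 3: Ember 4, Lumen 3, Granite 2. Granite has the fewest and is eliminated.
Round 4: Ember 5, Lumen 4. Ember has a majority.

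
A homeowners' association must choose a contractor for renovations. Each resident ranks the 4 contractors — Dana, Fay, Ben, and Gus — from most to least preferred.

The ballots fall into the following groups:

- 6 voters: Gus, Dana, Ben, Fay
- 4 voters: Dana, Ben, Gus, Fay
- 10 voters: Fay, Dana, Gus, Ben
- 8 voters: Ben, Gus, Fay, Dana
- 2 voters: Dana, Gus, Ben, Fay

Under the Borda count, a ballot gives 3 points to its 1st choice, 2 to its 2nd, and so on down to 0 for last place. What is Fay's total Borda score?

Borda scores:
  Dana: 6·2 + 4·3 + 10·2 + 8·0 + 2·3 = 50
  Fay: 6·0 + 4·0 + 10·3 + 8·1 + 2·0 = 38
  Ben: 6·1 + 4·2 + 10·0 + 8·3 + 2·1 = 40
  Gus: 6·3 + 4·1 + 10·1 + 8·2 + 2·2 = 52

38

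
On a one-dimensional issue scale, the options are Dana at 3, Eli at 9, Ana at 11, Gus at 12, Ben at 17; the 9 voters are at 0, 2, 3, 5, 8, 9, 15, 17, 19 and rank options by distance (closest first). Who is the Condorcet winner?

With single-peaked preferences on a line, the Condorcet winner is the candidate closest to the median voter.
The median voter (position 8) is closest to Eli at 9.
Check: Eli vs Ana — voters closer to Eli: 6 of 9.

Eli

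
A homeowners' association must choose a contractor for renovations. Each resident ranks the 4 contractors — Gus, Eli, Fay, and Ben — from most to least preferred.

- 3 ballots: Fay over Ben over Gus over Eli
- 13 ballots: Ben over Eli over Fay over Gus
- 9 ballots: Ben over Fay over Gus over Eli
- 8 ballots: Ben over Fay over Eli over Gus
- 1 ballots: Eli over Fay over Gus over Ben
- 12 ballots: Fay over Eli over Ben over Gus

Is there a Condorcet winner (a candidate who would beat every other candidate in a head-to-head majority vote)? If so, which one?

Ben

Head-to-head results (46 voters total):
Gus vs Eli: Eli wins 34–12.
Gus vs Fay: Fay wins 46–0.
Gus vs Ben: Ben wins 45–1.
Eli vs Fay: Fay wins 32–14.
Eli vs Ben: Ben wins 33–13.
Fay vs Ben: Ben wins 30–16.
Ben beats each rival — Gus (45–1), Eli (33–13), Fay (30–16) — so Ben is the Condorcet winner.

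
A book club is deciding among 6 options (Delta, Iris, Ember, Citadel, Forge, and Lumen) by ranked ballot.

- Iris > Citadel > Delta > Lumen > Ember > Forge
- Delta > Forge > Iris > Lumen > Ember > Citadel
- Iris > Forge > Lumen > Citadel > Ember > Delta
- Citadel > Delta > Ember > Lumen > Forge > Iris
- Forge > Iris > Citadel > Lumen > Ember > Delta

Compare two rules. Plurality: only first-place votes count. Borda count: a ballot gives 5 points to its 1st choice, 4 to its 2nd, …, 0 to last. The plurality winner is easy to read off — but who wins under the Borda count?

Iris

Plurality first-place counts: Delta 1, Iris 2, Ember 0, Citadel 1, Forge 1, Lumen 0 → Iris.
Borda totals: Delta 12, Iris 17, Ember 7, Citadel 14, Forge 14, Lumen 11 → Iris.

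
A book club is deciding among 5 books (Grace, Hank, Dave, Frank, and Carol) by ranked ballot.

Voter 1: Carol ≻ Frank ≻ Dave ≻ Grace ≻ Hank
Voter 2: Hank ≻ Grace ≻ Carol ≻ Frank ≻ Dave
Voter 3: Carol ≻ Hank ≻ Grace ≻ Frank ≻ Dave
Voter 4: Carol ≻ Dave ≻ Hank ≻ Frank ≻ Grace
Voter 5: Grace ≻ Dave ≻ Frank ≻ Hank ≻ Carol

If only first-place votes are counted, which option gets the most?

First-place vote totals:
  Grace: 1
  Hank: 1
  Dave: 0
  Frank: 0
  Carol: 3
Carol has the most first-place votes.

Carol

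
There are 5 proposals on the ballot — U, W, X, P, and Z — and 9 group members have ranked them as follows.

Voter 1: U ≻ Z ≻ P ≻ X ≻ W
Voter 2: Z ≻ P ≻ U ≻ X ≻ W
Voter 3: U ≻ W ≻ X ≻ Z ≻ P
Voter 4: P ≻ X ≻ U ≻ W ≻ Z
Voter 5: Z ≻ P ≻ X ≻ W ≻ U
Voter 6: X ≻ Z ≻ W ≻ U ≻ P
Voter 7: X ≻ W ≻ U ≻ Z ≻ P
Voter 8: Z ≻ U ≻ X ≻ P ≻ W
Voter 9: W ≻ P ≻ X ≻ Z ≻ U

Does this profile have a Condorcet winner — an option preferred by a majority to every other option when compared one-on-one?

No

Head-to-head results (9 voters total):
U vs W: U wins 5–4.
U vs X: X wins 5–4.
U vs P: U wins 5–4.
U vs Z: Z wins 5–4.
W vs X: X wins 7–2.
W vs P: P wins 5–4.
W vs Z: Z wins 5–4.
X vs P: P wins 5–4.
X vs Z: X wins 5–4.
P vs Z: Z wins 7–2.
No candidate beats all others: U beats P beats X beats U, a majority cycle.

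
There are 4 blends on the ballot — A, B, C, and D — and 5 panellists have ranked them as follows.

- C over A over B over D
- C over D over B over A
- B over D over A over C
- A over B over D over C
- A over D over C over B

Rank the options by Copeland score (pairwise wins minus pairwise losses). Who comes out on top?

Pairwise results:
  A vs B: A wins 3–2.
  A vs C: A wins 3–2.
  A vs D: A wins 3–2.
  B vs C: C wins 3–2.
  B vs D: B wins 3–2.
  C vs D: D wins 3–2.
Copeland scores (wins − losses):
  A: 3 − 0 = 3
  B: 1 − 2 = -1
  C: 1 − 2 = -1
  D: 1 − 2 = -1
A has the best Copeland score.

A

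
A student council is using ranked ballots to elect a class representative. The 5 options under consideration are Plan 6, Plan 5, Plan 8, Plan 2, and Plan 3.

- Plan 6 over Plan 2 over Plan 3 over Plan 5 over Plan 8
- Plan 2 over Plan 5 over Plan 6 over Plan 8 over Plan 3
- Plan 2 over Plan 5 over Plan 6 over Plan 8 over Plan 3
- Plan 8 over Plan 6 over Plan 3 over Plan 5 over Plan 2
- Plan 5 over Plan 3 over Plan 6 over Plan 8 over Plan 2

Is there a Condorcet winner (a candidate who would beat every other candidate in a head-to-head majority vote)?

No

Head-to-head results (5 voters total):
Plan 6 vs Plan 5: Plan 5 wins 3–2.
Plan 6 vs Plan 8: Plan 6 wins 4–1.
Plan 6 vs Plan 2: Plan 6 wins 3–2.
Plan 6 vs Plan 3: Plan 6 wins 4–1.
Plan 5 vs Plan 8: Plan 5 wins 4–1.
Plan 5 vs Plan 2: Plan 2 wins 3–2.
Plan 5 vs Plan 3: Plan 5 wins 3–2.
Plan 8 vs Plan 2: Plan 2 wins 3–2.
Plan 8 vs Plan 3: Plan 8 wins 3–2.
Plan 2 vs Plan 3: Plan 2 wins 3–2.
No candidate beats all others: Plan 6 beats Plan 2 beats Plan 5 beats Plan 6, a majority cycle.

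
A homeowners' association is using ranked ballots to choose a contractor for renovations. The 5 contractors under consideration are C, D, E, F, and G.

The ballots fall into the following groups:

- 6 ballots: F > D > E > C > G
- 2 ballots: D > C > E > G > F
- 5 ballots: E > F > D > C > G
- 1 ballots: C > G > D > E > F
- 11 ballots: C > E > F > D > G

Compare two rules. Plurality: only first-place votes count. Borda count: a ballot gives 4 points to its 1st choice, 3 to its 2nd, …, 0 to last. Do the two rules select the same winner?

Plurality first-place counts: C 12, D 2, E 5, F 6, G 0 → C.
Borda totals: C 65, D 49, E 70, F 61, G 5 → E.
The two rules disagree: plurality picks C, Borda picks E.

No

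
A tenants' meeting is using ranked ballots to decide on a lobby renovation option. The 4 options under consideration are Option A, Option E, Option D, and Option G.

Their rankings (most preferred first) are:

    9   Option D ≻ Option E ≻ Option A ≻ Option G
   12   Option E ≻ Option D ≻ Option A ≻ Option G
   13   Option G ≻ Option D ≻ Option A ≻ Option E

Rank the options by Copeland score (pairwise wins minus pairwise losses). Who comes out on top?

Option D

Pairwise results:
  Option A vs Option E: Option E wins 21–13.
  Option A vs Option D: Option D wins 34–0.
  Option A vs Option G: Option A wins 21–13.
  Option E vs Option D: Option D wins 22–12.
  Option E vs Option G: Option E wins 21–13.
  Option D vs Option G: Option D wins 21–13.
Copeland scores (wins − losses):
  Option A: 1 − 2 = -1
  Option E: 2 − 1 = 1
  Option D: 3 − 0 = 3
  Option G: 0 − 3 = -3
Option D has the best Copeland score.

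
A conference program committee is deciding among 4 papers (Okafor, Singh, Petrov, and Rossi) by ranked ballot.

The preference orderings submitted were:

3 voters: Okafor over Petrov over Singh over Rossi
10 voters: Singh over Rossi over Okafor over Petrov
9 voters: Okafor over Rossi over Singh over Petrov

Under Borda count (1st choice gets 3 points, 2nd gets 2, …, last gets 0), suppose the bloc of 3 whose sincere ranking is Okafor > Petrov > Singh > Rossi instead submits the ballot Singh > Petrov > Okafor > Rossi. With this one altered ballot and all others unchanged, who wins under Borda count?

Borda totals with the altered ballot: Okafor 40, Singh 48, Petrov 6, Rossi 38.
The switch changes the winner from Okafor to Singh.

Singh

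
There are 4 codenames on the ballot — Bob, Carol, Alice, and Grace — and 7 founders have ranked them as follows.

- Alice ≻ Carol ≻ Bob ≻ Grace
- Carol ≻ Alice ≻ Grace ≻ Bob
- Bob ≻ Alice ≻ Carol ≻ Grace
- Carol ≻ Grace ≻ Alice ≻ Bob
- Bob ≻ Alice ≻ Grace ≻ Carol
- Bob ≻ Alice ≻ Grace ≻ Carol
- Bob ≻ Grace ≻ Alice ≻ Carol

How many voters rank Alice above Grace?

5

Ballots ranking Alice above Grace: 5.
Ballots ranking Grace above Alice: 2.
So 5 of 7 voters prefer Alice to Grace.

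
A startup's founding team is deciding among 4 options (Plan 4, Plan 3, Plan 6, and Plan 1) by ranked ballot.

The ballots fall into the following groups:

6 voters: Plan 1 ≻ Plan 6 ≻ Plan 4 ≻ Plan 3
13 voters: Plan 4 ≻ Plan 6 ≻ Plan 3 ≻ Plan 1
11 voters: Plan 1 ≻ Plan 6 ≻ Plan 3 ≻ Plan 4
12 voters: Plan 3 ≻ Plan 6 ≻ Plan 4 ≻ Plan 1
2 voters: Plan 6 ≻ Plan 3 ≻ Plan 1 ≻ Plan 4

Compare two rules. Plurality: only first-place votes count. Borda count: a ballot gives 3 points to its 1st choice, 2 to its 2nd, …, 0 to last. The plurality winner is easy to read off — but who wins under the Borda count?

Plan 6

Plurality first-place counts: Plan 4 13, Plan 3 12, Plan 6 2, Plan 1 17 → Plan 1.
Borda totals: Plan 4 57, Plan 3 64, Plan 6 90, Plan 1 53 → Plan 6.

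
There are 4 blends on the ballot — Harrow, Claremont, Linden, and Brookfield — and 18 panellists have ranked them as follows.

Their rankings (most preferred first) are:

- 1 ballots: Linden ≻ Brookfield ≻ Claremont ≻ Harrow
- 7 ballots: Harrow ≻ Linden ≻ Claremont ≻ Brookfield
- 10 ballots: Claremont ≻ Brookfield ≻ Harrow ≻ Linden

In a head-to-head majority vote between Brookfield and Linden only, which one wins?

Ballots ranking Brookfield above Linden: 10.
Ballots ranking Linden above Brookfield: 1+7 = 8.
Brookfield wins the head-to-head, 10–8.

Brookfield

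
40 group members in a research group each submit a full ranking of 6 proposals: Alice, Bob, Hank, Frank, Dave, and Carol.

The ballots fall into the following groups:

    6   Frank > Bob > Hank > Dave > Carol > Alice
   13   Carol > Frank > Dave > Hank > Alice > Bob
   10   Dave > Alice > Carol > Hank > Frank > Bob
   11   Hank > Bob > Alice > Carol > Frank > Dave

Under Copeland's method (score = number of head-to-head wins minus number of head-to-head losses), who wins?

Pairwise results:
  Alice vs Bob: Alice wins 23–17.
  Alice vs Hank: Hank wins 30–10.
  Alice vs Frank: Alice wins 21–19.
  Alice vs Dave: Dave wins 29–11.
  Alice vs Carol: Alice wins 21–19.
  Bob vs Hank: Hank wins 34–6.
  Bob vs Frank: Frank wins 29–11.
  Bob vs Dave: Dave wins 23–17.
  Bob vs Carol: Carol wins 23–17.
  Hank vs Frank: Hank wins 21–19.
  Hank vs Dave: Dave wins 23–17.
  Hank vs Carol: Carol wins 23–17.
  Frank vs Dave: Frank wins 30–10.
  Frank vs Carol: Carol wins 34–6.
  Dave vs Carol: Carol wins 24–16.
Copeland scores (wins − losses):
  Alice: 3 − 2 = 1
  Bob: 0 − 5 = -5
  Hank: 3 − 2 = 1
  Frank: 2 − 3 = -1
  Dave: 3 − 2 = 1
  Carol: 4 − 1 = 3
Carol has the best Copeland score.

Carol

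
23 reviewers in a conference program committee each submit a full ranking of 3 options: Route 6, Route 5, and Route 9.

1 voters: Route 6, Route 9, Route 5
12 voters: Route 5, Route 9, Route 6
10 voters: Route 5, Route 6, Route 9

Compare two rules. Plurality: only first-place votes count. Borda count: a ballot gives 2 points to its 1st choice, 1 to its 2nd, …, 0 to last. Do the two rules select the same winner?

Yes

Plurality first-place counts: Route 6 1, Route 5 22, Route 9 0 → Route 5.
Borda totals: Route 6 12, Route 5 44, Route 9 13 → Route 5.
The two rules agree on Route 5.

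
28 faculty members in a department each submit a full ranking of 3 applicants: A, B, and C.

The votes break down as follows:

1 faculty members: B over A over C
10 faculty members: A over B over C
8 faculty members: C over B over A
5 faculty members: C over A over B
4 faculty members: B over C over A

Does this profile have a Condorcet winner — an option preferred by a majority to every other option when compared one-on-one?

Head-to-head results (28 voters total):
A vs B: A wins 15–13.
A vs C: C wins 17–11.
B vs C: B wins 15–13.
No candidate beats all others: A beats B beats C beats A, a majority cycle.

No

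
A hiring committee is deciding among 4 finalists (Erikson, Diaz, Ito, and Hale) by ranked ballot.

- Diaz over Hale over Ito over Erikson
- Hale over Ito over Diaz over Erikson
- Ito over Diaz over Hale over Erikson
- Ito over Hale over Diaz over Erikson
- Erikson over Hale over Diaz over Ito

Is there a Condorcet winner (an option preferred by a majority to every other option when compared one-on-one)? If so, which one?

Head-to-head results (5 voters total):
Erikson vs Diaz: Diaz wins 4–1.
Erikson vs Ito: Ito wins 4–1.
Erikson vs Hale: Hale wins 4–1.
Diaz vs Ito: Ito wins 3–2.
Diaz vs Hale: Hale wins 3–2.
Ito vs Hale: Hale wins 3–2.
Hale beats each rival — Erikson (4–1), Diaz (3–2), Ito (3–2) — so Hale is the Condorcet winner.

Hale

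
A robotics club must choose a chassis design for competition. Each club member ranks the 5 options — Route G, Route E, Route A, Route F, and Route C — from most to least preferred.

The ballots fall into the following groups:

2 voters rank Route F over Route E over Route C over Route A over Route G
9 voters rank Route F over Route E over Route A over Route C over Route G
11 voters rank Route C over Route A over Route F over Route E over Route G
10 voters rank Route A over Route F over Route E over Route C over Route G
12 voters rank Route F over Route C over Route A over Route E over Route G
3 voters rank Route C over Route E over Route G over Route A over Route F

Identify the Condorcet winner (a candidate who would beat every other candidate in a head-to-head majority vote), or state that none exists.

Head-to-head results (47 voters total):
Route G vs Route E: Route E wins 47–0.
Route G vs Route A: Route A wins 44–3.
Route G vs Route F: Route F wins 44–3.
Route G vs Route C: Route C wins 47–0.
Route E vs Route A: Route A wins 33–14.
Route E vs Route F: Route F wins 44–3.
Route E vs Route C: Route C wins 26–21.
Route A vs Route F: Route A wins 24–23.
Route A vs Route C: Route C wins 28–19.
Route F vs Route C: Route F wins 33–14.
No candidate beats all others: Route A beats Route F beats Route C beats Route A, a majority cycle.

None — there is no Condorcet winner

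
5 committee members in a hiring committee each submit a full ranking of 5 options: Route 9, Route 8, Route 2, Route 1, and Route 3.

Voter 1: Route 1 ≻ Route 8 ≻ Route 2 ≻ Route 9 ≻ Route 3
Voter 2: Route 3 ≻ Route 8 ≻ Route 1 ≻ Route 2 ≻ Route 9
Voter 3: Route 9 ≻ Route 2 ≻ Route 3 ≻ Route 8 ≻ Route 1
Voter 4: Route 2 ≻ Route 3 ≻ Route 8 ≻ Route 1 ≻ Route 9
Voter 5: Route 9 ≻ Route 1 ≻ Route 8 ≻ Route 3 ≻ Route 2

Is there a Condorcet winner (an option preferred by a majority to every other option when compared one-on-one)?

Head-to-head results (5 voters total):
Route 9 vs Route 8: Route 8 wins 3–2.
Route 9 vs Route 2: Route 2 wins 3–2.
Route 9 vs Route 1: Route 1 wins 3–2.
Route 9 vs Route 3: Route 9 wins 3–2.
Route 8 vs Route 2: Route 8 wins 3–2.
Route 8 vs Route 1: Route 8 wins 3–2.
Route 8 vs Route 3: Route 3 wins 3–2.
Route 2 vs Route 1: Route 1 wins 3–2.
Route 2 vs Route 3: Route 2 wins 3–2.
Route 1 vs Route 3: Route 3 wins 3–2.
No candidate beats all others: Route 9 beats Route 3 beats Route 8 beats Route 9, a majority cycle.

No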